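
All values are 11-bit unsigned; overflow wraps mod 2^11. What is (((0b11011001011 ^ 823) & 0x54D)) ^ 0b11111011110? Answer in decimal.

0b11011001011 = 11011001011
823 = 01100110111
→ ^ → 10111111100 = 1532
0x54D = 10101001101
→ & → 10101001100 = 1356
0b11111011110 = 11111011110
→ ^ → 01010010010 = 658

658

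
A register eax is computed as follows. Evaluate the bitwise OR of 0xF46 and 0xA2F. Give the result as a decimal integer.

3951

0xF46 = 111101000110
0xA2F = 101000101111
 OR → 111101101111 = 3951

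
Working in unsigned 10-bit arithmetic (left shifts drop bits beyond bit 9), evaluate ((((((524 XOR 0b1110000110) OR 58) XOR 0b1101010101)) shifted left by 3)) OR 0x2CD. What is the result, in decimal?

1021

524 = 1000001100
0b1110000110 = 1110000110
→ XOR → 0110001010 = 394
58 = 0000111010
→ OR → 0110111010 = 442
0b1101010101 = 1101010101
→ XOR → 1011101111 = 751
→ shifted left by 3 (mod 2^10) → 1101111000 = 888
0x2CD = 1011001101
→ OR → 1111111101 = 1021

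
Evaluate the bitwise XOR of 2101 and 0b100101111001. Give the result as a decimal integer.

332

2101 = 100000110101
b = 100101111001
XOR → 000101001100 = 332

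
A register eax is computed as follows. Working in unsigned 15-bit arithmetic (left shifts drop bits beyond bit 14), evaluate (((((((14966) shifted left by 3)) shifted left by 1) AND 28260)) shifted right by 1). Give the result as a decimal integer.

4912

14966 = 011101001110110
→ shifted left by 3 (mod 2^15) → 101001110110000 = 21424
→ shifted left by 1 (mod 2^15) → 010011101100000 = 10080
28260 = 110111001100100
→ AND → 010011001100000 = 9824
→ shifted right by 1 → 001001100110000 = 4912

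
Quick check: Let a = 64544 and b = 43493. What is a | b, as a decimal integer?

64544 = 1111110000100000
43493 = 1010100111100101
 OR → 1111110111100101 = 64997

64997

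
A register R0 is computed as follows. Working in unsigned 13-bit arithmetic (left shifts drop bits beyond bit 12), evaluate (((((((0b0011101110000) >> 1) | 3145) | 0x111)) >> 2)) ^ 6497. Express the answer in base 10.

0b0011101110000 = 0011101110000
→ >> 1 → 0001110111000 = 952
3145 = 0110001001001
→ | → 0111111111001 = 4089
0x111 = 0000100010001
→ | → 0111111111001 = 4089
→ >> 2 → 0001111111110 = 1022
6497 = 1100101100001
→ ^ → 1101010011111 = 6815

6815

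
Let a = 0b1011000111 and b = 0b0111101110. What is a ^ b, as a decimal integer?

a = 1011000111
b = 0111101110
XOR → 1100101001 = 809

809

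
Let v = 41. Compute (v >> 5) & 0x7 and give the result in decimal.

v = 000101001
Shift right by 5: 0001
Mask low 3 bits: 001 = 1

1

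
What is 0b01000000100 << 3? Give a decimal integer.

x = 0001000000100
shift left by 3 → 1000000100000 = 4128
(equivalently, 516 × 2^3 = 516 × 8)

4128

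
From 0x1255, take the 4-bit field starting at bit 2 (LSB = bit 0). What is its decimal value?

v = 01001001010101
Shift right by 2: 010010010101
Mask low 4 bits: 0101 = 5

5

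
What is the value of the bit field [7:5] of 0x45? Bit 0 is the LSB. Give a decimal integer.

v = 001000101
Shift right by 5: 0010
Mask low 3 bits: 010 = 2

2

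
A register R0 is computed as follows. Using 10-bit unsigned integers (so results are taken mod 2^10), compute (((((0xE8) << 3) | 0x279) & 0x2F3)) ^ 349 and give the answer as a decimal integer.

0xE8 = 0011101000
→ << 3 (mod 2^10) → 1101000000 = 832
0x279 = 1001111001
→ | → 1101111001 = 889
0x2F3 = 1011110011
→ & → 1001110001 = 625
349 = 0101011101
→ ^ → 1100101100 = 812

812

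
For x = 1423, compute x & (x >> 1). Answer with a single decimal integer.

x = 10110001111 = 1423
x>>1 = 01011000111
AND  = 00010000111 = 135
(x & (x >> 1) has a 1 wherever x has two consecutive 1 bits.)

135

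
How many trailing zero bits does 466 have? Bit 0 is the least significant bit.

1

466 = 111010010
Trailing zeros: 1, so the lowest set bit is bit 1 (value 2).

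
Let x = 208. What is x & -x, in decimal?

16

x = 11010000 = 208
-x (two's complement) = …00110000
AND   = 00010000 = 16
(x & -x isolates the lowest set bit of x.)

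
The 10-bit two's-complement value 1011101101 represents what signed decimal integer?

-275

pattern = 1011101101 (MSB is 1 ⇒ negative)
Invert: 0100010010, add 1 → 0100010011 = 275, so the value is -275.
(Equivalently: 749 - 2^10 = 749 - 1024 = -275.)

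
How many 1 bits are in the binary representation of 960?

960 = 1111000000
Count the 1s: 1 + 1 + 1 + 1 = 4

4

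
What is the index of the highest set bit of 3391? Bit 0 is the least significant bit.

11

3391 = 110100111111
The topmost 1 is at position 11 (since 2^11 = 2048 ≤ 3391 < 4096).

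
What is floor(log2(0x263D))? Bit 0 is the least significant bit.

13

0x263D = 10011000111101
The topmost 1 is at position 13 (since 2^13 = 8192 ≤ 9789 < 16384).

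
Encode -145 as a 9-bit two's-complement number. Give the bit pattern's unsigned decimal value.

145 in 9 bits: 010010001
Invert: 101101110
Add 1:  101101111 = 367
(Check: 2^9 - 145 = 512 - 145 = 367.)

367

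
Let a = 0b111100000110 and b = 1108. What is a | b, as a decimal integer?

3926

a = 111100000110
1108 = 010001010100
 OR → 111101010110 = 3926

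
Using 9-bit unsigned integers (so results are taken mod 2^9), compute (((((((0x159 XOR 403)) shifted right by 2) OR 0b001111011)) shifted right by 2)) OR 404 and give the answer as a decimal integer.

414

0x159 = 101011001
403 = 110010011
→ XOR → 011001010 = 202
→ shifted right by 2 → 000110010 = 50
0b001111011 = 001111011
→ OR → 001111011 = 123
→ shifted right by 2 → 000011110 = 30
404 = 110010100
→ OR → 110011110 = 414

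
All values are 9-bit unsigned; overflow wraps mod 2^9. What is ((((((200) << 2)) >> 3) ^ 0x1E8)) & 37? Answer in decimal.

4

200 = 011001000
→ << 2 (mod 2^9) → 100100000 = 288
→ >> 3 → 000100100 = 36
0x1E8 = 111101000
→ ^ → 111001100 = 460
37 = 000100101
→ & → 000000100 = 4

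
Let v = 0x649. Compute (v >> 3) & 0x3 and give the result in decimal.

v = 00011001001001
Shift right by 3: 00011001001
Mask low 2 bits: 01 = 1

1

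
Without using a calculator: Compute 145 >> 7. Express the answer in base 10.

145 = 10010001
shift right by 7 → 00000001 = 1
(equivalently, floor(145 / 128))

1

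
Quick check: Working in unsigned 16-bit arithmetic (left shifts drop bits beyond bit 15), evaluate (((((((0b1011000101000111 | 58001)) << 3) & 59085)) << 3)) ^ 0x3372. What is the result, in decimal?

1842

0b1011000101000111 = 1011000101000111
58001 = 1110001010010001
→ | → 1111001111010111 = 62423
→ << 3 (mod 2^16) → 1001111010111000 = 40632
59085 = 1110011011001101
→ & → 1000011010001000 = 34440
→ << 3 (mod 2^16) → 0011010001000000 = 13376
0x3372 = 0011001101110010
→ ^ → 0000011100110010 = 1842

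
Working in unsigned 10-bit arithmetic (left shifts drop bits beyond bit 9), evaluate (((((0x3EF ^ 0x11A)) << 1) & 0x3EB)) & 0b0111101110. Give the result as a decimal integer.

490

0x3EF = 1111101111
0x11A = 0100011010
→ ^ → 1011110101 = 757
→ << 1 (mod 2^10) → 0111101010 = 490
0x3EB = 1111101011
→ & → 0111101010 = 490
0b0111101110 = 0111101110
→ & → 0111101010 = 490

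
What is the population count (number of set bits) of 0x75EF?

0x75EF = 111010111101111
Count the 1s: 1 + 1 + 1 + 1 + 1 + 1 + 1 + 1 + 1 + 1 + 1 + 1 = 12

12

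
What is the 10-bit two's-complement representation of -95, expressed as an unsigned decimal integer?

95 in 10 bits: 0001011111
Invert: 1110100000
Add 1:  1110100001 = 929
(Check: 2^10 - 95 = 1024 - 95 = 929.)

929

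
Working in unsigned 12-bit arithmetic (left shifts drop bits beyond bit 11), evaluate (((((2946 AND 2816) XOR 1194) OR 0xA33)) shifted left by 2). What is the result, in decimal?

2946 = 101110000010
2816 = 101100000000
→ AND → 101100000000 = 2816
1194 = 010010101010
→ XOR → 111110101010 = 4010
0xA33 = 101000110011
→ OR → 111110111011 = 4027
→ shifted left by 2 (mod 2^12) → 111011101100 = 3820

3820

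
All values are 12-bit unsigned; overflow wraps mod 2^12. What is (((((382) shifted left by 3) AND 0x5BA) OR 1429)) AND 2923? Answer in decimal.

382 = 000101111110
→ shifted left by 3 (mod 2^12) → 101111110000 = 3056
0x5BA = 010110111010
→ AND → 000110110000 = 432
1429 = 010110010101
→ OR → 010110110101 = 1461
2923 = 101101101011
→ AND → 000100100001 = 289

289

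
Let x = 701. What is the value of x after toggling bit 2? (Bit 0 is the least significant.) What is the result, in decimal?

x = 01010111101
bit 2 is currently 1; toggle it via x ^ (1 << 2) = x ^ 4
→ 01010111001 = 697

697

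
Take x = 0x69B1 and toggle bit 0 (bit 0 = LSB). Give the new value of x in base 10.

27056

x = 0110100110110001
bit 0 is currently 1; toggle it via x ^ (1 << 0) = x ^ 1
→ 0110100110110000 = 27056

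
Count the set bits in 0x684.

4

0x684 = 11010000100
Count the 1s: 1 + 1 + 1 + 1 = 4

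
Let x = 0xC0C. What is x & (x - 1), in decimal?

x = 110000001100 = 3084
x - 1 = 110000001011
AND   = 110000001000 = 3080
(x & (x - 1) clears the lowest set bit of x.)

3080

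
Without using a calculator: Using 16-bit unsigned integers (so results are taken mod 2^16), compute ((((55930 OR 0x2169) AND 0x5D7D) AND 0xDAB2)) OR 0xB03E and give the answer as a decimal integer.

63550

55930 = 1101101001111010
0x2169 = 0010000101101001
→ OR → 1111101101111011 = 64379
0x5D7D = 0101110101111101
→ AND → 0101100101111001 = 22905
0xDAB2 = 1101101010110010
→ AND → 0101100000110000 = 22576
0xB03E = 1011000000111110
→ OR → 1111100000111110 = 63550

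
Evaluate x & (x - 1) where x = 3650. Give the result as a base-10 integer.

x = 111001000010 = 3650
x - 1 = 111001000001
AND   = 111001000000 = 3648
(x & (x - 1) clears the lowest set bit of x.)

3648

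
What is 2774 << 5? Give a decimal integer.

2774 = 00000101011010110
shift left by 5 → 10101101011000000 = 88768
(equivalently, 2774 × 2^5 = 2774 × 32)

88768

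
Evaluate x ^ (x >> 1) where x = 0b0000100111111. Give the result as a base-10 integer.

416

x = 100111111 = 319
x>>1 = 010011111
XOR  = 110100000 = 416
(x ^ (x >> 1) gives the standard binary-reflected Gray code of x.)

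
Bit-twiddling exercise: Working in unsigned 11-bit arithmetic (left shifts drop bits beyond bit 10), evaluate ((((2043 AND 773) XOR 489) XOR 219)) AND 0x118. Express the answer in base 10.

16

2043 = 11111111011
773 = 01100000101
→ AND → 01100000001 = 769
489 = 00111101001
→ XOR → 01011101000 = 744
219 = 00011011011
→ XOR → 01000110011 = 563
0x118 = 00100011000
→ AND → 00000010000 = 16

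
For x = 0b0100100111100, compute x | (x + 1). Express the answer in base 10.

2365

x = 100100111100 = 2364
x + 1 = 100100111101
OR    = 100100111101 = 2365
(x | (x + 1) sets the lowest cleared bit.)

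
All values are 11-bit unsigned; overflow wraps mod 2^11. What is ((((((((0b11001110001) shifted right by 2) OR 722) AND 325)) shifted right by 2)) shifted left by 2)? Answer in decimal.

0b11001110001 = 11001110001
→ shifted right by 2 → 00110011100 = 412
722 = 01011010010
→ OR → 01111011110 = 990
325 = 00101000101
→ AND → 00101000100 = 324
→ shifted right by 2 → 00001010001 = 81
→ shifted left by 2 (mod 2^11) → 00101000100 = 324

324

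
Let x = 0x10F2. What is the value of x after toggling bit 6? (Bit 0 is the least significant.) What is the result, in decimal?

4274

x = 01000011110010
bit 6 is currently 1; toggle it via x ^ (1 << 6) = x ^ 64
→ 01000010110010 = 4274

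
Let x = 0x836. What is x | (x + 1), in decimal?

x = 100000110110 = 2102
x + 1 = 100000110111
OR    = 100000110111 = 2103
(x | (x + 1) sets the lowest cleared bit.)

2103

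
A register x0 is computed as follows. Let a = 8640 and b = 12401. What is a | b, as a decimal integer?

8640 = 10000111000000
12401 = 11000001110001
 OR → 11000111110001 = 12785

12785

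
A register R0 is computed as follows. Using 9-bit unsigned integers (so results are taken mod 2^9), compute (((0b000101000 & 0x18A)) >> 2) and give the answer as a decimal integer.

0b000101000 = 000101000
0x18A = 110001010
→ & → 000001000 = 8
→ >> 2 → 000000010 = 2

2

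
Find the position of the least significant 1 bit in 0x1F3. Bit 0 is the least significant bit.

0

0x1F3 = 111110011
Trailing zeros: 0, so the lowest set bit is bit 0 (value 1).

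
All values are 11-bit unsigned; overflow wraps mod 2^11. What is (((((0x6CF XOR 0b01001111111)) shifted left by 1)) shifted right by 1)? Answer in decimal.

0x6CF = 11011001111
0b01001111111 = 01001111111
→ XOR → 10010110000 = 1200
→ shifted left by 1 (mod 2^11) → 00101100000 = 352
→ shifted right by 1 → 00010110000 = 176

176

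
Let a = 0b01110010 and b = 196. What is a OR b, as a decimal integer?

246

a = 01110010
196 = 11000100
 OR → 11110110 = 246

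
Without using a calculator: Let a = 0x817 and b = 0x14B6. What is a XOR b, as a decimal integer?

0x817 = 0100000010111
0x14B6 = 1010010110110
XOR → 1110010100001 = 7329

7329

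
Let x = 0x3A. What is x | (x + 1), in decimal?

59

x = 111010 = 58
x + 1 = 111011
OR    = 111011 = 59
(x | (x + 1) sets the lowest cleared bit.)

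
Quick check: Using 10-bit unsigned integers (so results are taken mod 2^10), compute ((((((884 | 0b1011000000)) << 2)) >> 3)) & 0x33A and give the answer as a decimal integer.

58

884 = 1101110100
0b1011000000 = 1011000000
→ | → 1111110100 = 1012
→ << 2 (mod 2^10) → 1111010000 = 976
→ >> 3 → 0001111010 = 122
0x33A = 1100111010
→ & → 0000111010 = 58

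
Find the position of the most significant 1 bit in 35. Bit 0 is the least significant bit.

5

35 = 100011
The topmost 1 is at position 5 (since 2^5 = 32 ≤ 35 < 64).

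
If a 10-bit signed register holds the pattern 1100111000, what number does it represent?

-200

pattern = 1100111000 (MSB is 1 ⇒ negative)
Invert: 0011000111, add 1 → 0011001000 = 200, so the value is -200.
(Equivalently: 824 - 2^10 = 824 - 1024 = -200.)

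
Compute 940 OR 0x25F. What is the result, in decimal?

1023

940 = 1110101100
0x25F = 1001011111
 OR → 1111111111 = 1023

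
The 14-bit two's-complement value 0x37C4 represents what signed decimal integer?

pattern = 11011111000100 (MSB is 1 ⇒ negative)
Invert: 00100000111011, add 1 → 00100000111100 = 2108, so the value is -2108.
(Equivalently: 14276 - 2^14 = 14276 - 16384 = -2108.)

-2108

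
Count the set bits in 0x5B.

5

0x5B = 1011011
Count the 1s: 1 + 1 + 1 + 1 + 1 = 5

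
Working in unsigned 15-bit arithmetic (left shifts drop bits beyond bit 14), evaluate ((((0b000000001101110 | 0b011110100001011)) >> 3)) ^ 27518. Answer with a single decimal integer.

27859

0b000000001101110 = 000000001101110
0b011110100001011 = 011110100001011
→ | → 011110101101111 = 15727
→ >> 3 → 000011110101101 = 1965
27518 = 110101101111110
→ ^ → 110110011010011 = 27859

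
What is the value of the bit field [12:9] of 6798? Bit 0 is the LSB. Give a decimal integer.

v = 01101010001110
Shift right by 9: 01101
Mask low 4 bits: 1101 = 13

13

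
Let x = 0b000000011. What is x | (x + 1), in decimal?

7

x = 011 = 3
x + 1 = 100
OR    = 111 = 7
(x | (x + 1) sets the lowest cleared bit.)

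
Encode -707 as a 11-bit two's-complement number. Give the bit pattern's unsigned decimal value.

707 in 11 bits: 01011000011
Invert: 10100111100
Add 1:  10100111101 = 1341
(Check: 2^11 - 707 = 2048 - 707 = 1341.)

1341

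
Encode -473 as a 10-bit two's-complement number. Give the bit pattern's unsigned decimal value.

551

473 in 10 bits: 0111011001
Invert: 1000100110
Add 1:  1000100111 = 551
(Check: 2^10 - 473 = 1024 - 473 = 551.)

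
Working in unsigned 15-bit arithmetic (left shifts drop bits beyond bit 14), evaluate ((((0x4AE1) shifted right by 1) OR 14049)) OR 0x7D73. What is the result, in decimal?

32755

0x4AE1 = 100101011100001
→ shifted right by 1 → 010010101110000 = 9584
14049 = 011011011100001
→ OR → 011011111110001 = 14321
0x7D73 = 111110101110011
→ OR → 111111111110011 = 32755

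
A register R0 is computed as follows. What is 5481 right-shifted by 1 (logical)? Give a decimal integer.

5481 = 1010101101001
shift right by 1 → 0101010110100 = 2740
(equivalently, floor(5481 / 2))

2740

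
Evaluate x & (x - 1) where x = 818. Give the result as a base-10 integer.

x = 1100110010 = 818
x - 1 = 1100110001
AND   = 1100110000 = 816
(x & (x - 1) clears the lowest set bit of x.)

816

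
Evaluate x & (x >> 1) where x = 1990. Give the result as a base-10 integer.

962

x = 11111000110 = 1990
x>>1 = 01111100011
AND  = 01111000010 = 962
(x & (x >> 1) has a 1 wherever x has two consecutive 1 bits.)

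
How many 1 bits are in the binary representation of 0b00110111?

n = 110111
Count the 1s: 1 + 1 + 1 + 1 + 1 = 5

5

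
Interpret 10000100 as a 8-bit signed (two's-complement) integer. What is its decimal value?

pattern = 10000100 (MSB is 1 ⇒ negative)
Invert: 01111011, add 1 → 01111100 = 124, so the value is -124.
(Equivalently: 132 - 2^8 = 132 - 256 = -124.)

-124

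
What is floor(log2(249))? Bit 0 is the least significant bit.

7

249 = 11111001
The topmost 1 is at position 7 (since 2^7 = 128 ≤ 249 < 256).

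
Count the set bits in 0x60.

0x60 = 1100000
Count the 1s: 1 + 1 = 2

2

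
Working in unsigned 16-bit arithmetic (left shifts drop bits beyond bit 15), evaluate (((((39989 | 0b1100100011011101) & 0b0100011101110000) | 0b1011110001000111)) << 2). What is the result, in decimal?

61916

39989 = 1001110000110101
0b1100100011011101 = 1100100011011101
→ | → 1101110011111101 = 56573
0b0100011101110000 = 0100011101110000
→ & → 0100010001110000 = 17520
0b1011110001000111 = 1011110001000111
→ | → 1111110001110111 = 64631
→ << 2 (mod 2^16) → 1111000111011100 = 61916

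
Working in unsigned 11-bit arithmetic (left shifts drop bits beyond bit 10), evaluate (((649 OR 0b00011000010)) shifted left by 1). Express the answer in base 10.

649 = 01010001001
0b00011000010 = 00011000010
→ OR → 01011001011 = 715
→ shifted left by 1 (mod 2^11) → 10110010110 = 1430

1430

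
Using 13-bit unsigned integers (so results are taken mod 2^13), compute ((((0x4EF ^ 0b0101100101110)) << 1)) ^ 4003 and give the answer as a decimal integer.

0x4EF = 0010011101111
0b0101100101110 = 0101100101110
→ ^ → 0111111000001 = 4033
→ << 1 (mod 2^13) → 1111110000010 = 8066
4003 = 0111110100011
→ ^ → 1000000100001 = 4129

4129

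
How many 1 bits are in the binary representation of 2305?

3

2305 = 100100000001
Count the 1s: 1 + 1 + 1 = 3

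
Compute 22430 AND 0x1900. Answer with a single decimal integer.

22430 = 101011110011110
0x1900 = 001100100000000
AND → 001000100000000 = 4352

4352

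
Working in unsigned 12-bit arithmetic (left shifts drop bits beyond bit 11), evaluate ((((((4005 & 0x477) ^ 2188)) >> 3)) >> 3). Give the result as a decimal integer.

50

4005 = 111110100101
0x477 = 010001110111
→ & → 010000100101 = 1061
2188 = 100010001100
→ ^ → 110010101001 = 3241
→ >> 3 → 000110010101 = 405
→ >> 3 → 000000110010 = 50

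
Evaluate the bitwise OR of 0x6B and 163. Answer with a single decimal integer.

0x6B = 01101011
163 = 10100011
 OR → 11101011 = 235

235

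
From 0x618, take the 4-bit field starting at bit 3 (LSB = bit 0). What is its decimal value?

3

v = 11000011000
Shift right by 3: 11000011
Mask low 4 bits: 0011 = 3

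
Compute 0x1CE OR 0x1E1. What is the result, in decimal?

495

0x1CE = 111001110
0x1E1 = 111100001
 OR → 111101111 = 495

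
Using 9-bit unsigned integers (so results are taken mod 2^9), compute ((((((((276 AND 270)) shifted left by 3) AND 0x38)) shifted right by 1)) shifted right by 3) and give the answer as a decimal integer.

276 = 100010100
270 = 100001110
→ AND → 100000100 = 260
→ shifted left by 3 (mod 2^9) → 000100000 = 32
0x38 = 000111000
→ AND → 000100000 = 32
→ shifted right by 1 → 000010000 = 16
→ shifted right by 3 → 000000010 = 2

2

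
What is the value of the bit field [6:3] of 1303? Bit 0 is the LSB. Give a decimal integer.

2

v = 010100010111
Shift right by 3: 010100010
Mask low 4 bits: 0010 = 2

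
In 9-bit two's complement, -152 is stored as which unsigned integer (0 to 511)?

360

152 in 9 bits: 010011000
Invert: 101100111
Add 1:  101101000 = 360
(Check: 2^9 - 152 = 512 - 152 = 360.)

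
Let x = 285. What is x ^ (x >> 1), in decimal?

x = 100011101 = 285
x>>1 = 010001110
XOR  = 110010011 = 403
(x ^ (x >> 1) gives the standard binary-reflected Gray code of x.)

403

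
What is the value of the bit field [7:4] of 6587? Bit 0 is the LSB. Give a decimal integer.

v = 1100110111011
Shift right by 4: 110011011
Mask low 4 bits: 1011 = 11

11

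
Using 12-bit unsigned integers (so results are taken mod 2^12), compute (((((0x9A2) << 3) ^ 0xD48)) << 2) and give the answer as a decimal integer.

352

0x9A2 = 100110100010
→ << 3 (mod 2^12) → 110100010000 = 3344
0xD48 = 110101001000
→ ^ → 000001011000 = 88
→ << 2 (mod 2^12) → 000101100000 = 352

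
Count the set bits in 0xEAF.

9

0xEAF = 111010101111
Count the 1s: 1 + 1 + 1 + 1 + 1 + 1 + 1 + 1 + 1 = 9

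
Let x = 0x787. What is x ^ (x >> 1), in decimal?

x = 11110000111 = 1927
x>>1 = 01111000011
XOR  = 10001000100 = 1092
(x ^ (x >> 1) gives the standard binary-reflected Gray code of x.)

1092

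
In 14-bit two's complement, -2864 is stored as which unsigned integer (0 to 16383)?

2864 in 14 bits: 00101100110000
Invert: 11010011001111
Add 1:  11010011010000 = 13520
(Check: 2^14 - 2864 = 16384 - 2864 = 13520.)

13520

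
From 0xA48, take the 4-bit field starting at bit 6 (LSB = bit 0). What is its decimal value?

9

v = 101001001000
Shift right by 6: 101001
Mask low 4 bits: 1001 = 9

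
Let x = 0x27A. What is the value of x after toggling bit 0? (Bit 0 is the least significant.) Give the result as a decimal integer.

635

x = 1001111010
bit 0 is currently 0; toggle it via x ^ (1 << 0) = x ^ 1
→ 1001111011 = 635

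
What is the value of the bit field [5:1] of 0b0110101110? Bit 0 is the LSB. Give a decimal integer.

v = 0110101110
Shift right by 1: 011010111
Mask low 5 bits: 10111 = 23

23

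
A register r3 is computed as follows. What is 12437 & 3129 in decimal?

17

12437 = 11000010010101
3129 = 00110000111001
AND → 00000000010001 = 17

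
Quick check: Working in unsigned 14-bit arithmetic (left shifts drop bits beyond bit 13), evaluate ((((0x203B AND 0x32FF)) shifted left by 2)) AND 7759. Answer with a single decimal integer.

0x203B = 10000000111011
0x32FF = 11001011111111
→ AND → 10000000111011 = 8251
→ shifted left by 2 (mod 2^14) → 00000011101100 = 236
7759 = 01111001001111
→ AND → 00000001001100 = 76

76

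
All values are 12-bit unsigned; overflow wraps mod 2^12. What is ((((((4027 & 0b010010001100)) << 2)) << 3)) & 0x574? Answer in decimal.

4027 = 111110111011
0b010010001100 = 010010001100
→ & → 010010001000 = 1160
→ << 2 (mod 2^12) → 001000100000 = 544
→ << 3 (mod 2^12) → 000100000000 = 256
0x574 = 010101110100
→ & → 000100000000 = 256

256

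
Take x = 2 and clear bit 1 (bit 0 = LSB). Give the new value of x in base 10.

0

x = 00000010
bit 1 is currently 1; clear it via x & ~(1 << 1) = x & ~2
→ 00000000 = 0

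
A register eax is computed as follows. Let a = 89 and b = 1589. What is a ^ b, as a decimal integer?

1644

89 = 00001011001
1589 = 11000110101
XOR → 11001101100 = 1644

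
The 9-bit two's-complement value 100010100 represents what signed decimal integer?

-236

pattern = 100010100 (MSB is 1 ⇒ negative)
Invert: 011101011, add 1 → 011101100 = 236, so the value is -236.
(Equivalently: 276 - 2^9 = 276 - 512 = -236.)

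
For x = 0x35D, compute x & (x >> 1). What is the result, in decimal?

x = 1101011101 = 861
x>>1 = 0110101110
AND  = 0100001100 = 268
(x & (x >> 1) has a 1 wherever x has two consecutive 1 bits.)

268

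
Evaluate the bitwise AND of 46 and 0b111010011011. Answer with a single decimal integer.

46 = 000000101110
b = 111010011011
AND → 000000001010 = 10

10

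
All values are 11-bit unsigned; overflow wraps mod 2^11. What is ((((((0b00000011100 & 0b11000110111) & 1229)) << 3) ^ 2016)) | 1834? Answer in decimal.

2026

0b00000011100 = 00000011100
0b11000110111 = 11000110111
→ & → 00000010100 = 20
1229 = 10011001101
→ & → 00000000100 = 4
→ << 3 (mod 2^11) → 00000100000 = 32
2016 = 11111100000
→ ^ → 11111000000 = 1984
1834 = 11100101010
→ | → 11111101010 = 2026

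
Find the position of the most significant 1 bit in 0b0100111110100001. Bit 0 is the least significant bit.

0b0100111110100001 = 100111110100001
The topmost 1 is at position 14 (since 2^14 = 16384 ≤ 20385 < 32768).

14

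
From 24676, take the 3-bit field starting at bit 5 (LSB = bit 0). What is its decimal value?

3

v = 0110000001100100
Shift right by 5: 01100000011
Mask low 3 bits: 011 = 3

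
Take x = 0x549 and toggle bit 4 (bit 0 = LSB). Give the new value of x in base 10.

x = 0000010101001001
bit 4 is currently 0; toggle it via x ^ (1 << 4) = x ^ 16
→ 0000010101011001 = 1369

1369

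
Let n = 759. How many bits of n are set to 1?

759 = 1011110111
Count the 1s: 1 + 1 + 1 + 1 + 1 + 1 + 1 + 1 = 8

8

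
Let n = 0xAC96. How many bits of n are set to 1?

8

0xAC96 = 1010110010010110
Count the 1s: 1 + 1 + 1 + 1 + 1 + 1 + 1 + 1 = 8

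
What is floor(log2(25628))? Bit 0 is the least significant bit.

14

25628 = 110010000011100
The topmost 1 is at position 14 (since 2^14 = 16384 ≤ 25628 < 32768).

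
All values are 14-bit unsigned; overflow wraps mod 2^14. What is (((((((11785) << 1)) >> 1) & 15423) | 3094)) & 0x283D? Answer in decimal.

11785 = 10111000001001
→ << 1 (mod 2^14) → 01110000010010 = 7186
→ >> 1 → 00111000001001 = 3593
15423 = 11110000111111
→ & → 00110000001001 = 3081
3094 = 00110000010110
→ | → 00110000011111 = 3103
0x283D = 10100000111101
→ & → 00100000011101 = 2077

2077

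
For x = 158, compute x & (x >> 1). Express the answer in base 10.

x = 10011110 = 158
x>>1 = 01001111
AND  = 00001110 = 14
(x & (x >> 1) has a 1 wherever x has two consecutive 1 bits.)

14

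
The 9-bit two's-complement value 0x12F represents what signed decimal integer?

pattern = 100101111 (MSB is 1 ⇒ negative)
Invert: 011010000, add 1 → 011010001 = 209, so the value is -209.
(Equivalently: 303 - 2^9 = 303 - 512 = -209.)

-209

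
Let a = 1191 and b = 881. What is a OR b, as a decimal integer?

2039

1191 = 10010100111
881 = 01101110001
 OR → 11111110111 = 2039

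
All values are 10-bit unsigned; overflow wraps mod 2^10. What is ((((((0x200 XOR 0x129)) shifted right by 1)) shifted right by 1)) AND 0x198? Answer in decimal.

136

0x200 = 1000000000
0x129 = 0100101001
→ XOR → 1100101001 = 809
→ shifted right by 1 → 0110010100 = 404
→ shifted right by 1 → 0011001010 = 202
0x198 = 0110011000
→ AND → 0010001000 = 136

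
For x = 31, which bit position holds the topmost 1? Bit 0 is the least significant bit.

4

31 = 11111
The topmost 1 is at position 4 (since 2^4 = 16 ≤ 31 < 32).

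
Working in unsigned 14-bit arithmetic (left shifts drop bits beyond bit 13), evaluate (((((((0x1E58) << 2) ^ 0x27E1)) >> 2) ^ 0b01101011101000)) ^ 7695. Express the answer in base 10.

839

0x1E58 = 01111001011000
→ << 2 (mod 2^14) → 11100101100000 = 14688
0x27E1 = 10011111100001
→ ^ → 01111010000001 = 7809
→ >> 2 → 00011110100000 = 1952
0b01101011101000 = 01101011101000
→ ^ → 01110101001000 = 7496
7695 = 01111000001111
→ ^ → 00001101000111 = 839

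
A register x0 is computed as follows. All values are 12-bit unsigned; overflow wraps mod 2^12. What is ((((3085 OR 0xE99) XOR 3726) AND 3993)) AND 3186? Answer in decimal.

16

3085 = 110000001101
0xE99 = 111010011001
→ OR → 111010011101 = 3741
3726 = 111010001110
→ XOR → 000000010011 = 19
3993 = 111110011001
→ AND → 000000010001 = 17
3186 = 110001110010
→ AND → 000000010000 = 16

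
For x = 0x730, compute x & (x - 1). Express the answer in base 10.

1824

x = 11100110000 = 1840
x - 1 = 11100101111
AND   = 11100100000 = 1824
(x & (x - 1) clears the lowest set bit of x.)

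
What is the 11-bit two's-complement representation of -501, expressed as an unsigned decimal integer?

1547

501 in 11 bits: 00111110101
Invert: 11000001010
Add 1:  11000001011 = 1547
(Check: 2^11 - 501 = 2048 - 501 = 1547.)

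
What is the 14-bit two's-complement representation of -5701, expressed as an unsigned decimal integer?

10683

5701 in 14 bits: 01011001000101
Invert: 10100110111010
Add 1:  10100110111011 = 10683
(Check: 2^14 - 5701 = 16384 - 5701 = 10683.)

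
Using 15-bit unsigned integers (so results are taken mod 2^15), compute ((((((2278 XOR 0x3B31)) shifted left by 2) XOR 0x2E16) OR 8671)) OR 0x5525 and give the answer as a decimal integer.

2278 = 000100011100110
0x3B31 = 011101100110001
→ XOR → 011001111010111 = 13271
→ shifted left by 2 (mod 2^15) → 100111101011100 = 20316
0x2E16 = 010111000010110
→ XOR → 110000101001010 = 24906
8671 = 010000111011111
→ OR → 110000111011111 = 25055
0x5525 = 101010100100101
→ OR → 111010111111111 = 30207

30207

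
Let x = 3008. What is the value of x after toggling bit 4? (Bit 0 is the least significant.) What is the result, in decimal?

3024

x = 0101111000000
bit 4 is currently 0; toggle it via x ^ (1 << 4) = x ^ 16
→ 0101111010000 = 3024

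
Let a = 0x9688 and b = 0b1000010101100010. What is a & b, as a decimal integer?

0x9688 = 1001011010001000
b = 1000010101100010
AND → 1000010000000000 = 33792

33792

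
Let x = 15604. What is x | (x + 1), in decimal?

15605

x = 11110011110100 = 15604
x + 1 = 11110011110101
OR    = 11110011110101 = 15605
(x | (x + 1) sets the lowest cleared bit.)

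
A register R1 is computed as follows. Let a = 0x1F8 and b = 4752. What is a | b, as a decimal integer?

0x1F8 = 0000111111000
4752 = 1001010010000
 OR → 1001111111000 = 5112

5112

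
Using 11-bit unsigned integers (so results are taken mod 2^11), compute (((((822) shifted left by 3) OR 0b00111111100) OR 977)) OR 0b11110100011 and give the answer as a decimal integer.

2047

822 = 01100110110
→ shifted left by 3 (mod 2^11) → 00110110000 = 432
0b00111111100 = 00111111100
→ OR → 00111111100 = 508
977 = 01111010001
→ OR → 01111111101 = 1021
0b11110100011 = 11110100011
→ OR → 11111111111 = 2047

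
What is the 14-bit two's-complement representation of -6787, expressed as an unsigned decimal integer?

9597

6787 in 14 bits: 01101010000011
Invert: 10010101111100
Add 1:  10010101111101 = 9597
(Check: 2^14 - 6787 = 16384 - 6787 = 9597.)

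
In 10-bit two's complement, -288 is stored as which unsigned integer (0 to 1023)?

736

288 in 10 bits: 0100100000
Invert: 1011011111
Add 1:  1011100000 = 736
(Check: 2^10 - 288 = 1024 - 288 = 736.)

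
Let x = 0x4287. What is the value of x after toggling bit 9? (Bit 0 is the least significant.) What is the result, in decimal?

x = 100001010000111
bit 9 is currently 1; toggle it via x ^ (1 << 9) = x ^ 512
→ 100000010000111 = 16519

16519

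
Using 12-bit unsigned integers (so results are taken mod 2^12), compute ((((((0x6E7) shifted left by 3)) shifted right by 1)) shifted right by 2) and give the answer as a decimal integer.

231

0x6E7 = 011011100111
→ shifted left by 3 (mod 2^12) → 011100111000 = 1848
→ shifted right by 1 → 001110011100 = 924
→ shifted right by 2 → 000011100111 = 231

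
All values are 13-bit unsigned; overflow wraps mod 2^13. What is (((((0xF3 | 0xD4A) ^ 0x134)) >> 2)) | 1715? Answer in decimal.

1971

0xF3 = 0000011110011
0xD4A = 0110101001010
→ | → 0110111111011 = 3579
0x134 = 0000100110100
→ ^ → 0110011001111 = 3279
→ >> 2 → 0001100110011 = 819
1715 = 0011010110011
→ | → 0011110110011 = 1971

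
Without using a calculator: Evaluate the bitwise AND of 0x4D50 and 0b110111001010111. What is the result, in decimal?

0x4D50 = 100110101010000
b = 110111001010111
AND → 100110001010000 = 19536

19536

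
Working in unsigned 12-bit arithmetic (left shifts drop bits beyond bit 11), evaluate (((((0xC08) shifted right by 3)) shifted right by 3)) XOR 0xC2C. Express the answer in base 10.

3100

0xC08 = 110000001000
→ shifted right by 3 → 000110000001 = 385
→ shifted right by 3 → 000000110000 = 48
0xC2C = 110000101100
→ XOR → 110000011100 = 3100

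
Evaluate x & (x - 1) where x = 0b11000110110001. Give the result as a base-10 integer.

12720

x = 11000110110001 = 12721
x - 1 = 11000110110000
AND   = 11000110110000 = 12720
(x & (x - 1) clears the lowest set bit of x.)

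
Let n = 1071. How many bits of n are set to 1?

6

1071 = 10000101111
Count the 1s: 1 + 1 + 1 + 1 + 1 + 1 = 6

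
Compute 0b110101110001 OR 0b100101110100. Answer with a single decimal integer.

a = 110101110001
b = 100101110100
 OR → 110101110101 = 3445

3445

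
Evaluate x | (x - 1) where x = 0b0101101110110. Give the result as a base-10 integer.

x = 101101110110 = 2934
x - 1 = 101101110101
OR    = 101101110111 = 2935
(x | (x - 1) sets all bits below the lowest set bit.)

2935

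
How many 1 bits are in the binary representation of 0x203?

0x203 = 1000000011
Count the 1s: 1 + 1 + 1 = 3

3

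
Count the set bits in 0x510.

3

0x510 = 10100010000
Count the 1s: 1 + 1 + 1 = 3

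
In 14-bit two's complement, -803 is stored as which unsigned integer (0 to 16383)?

15581

803 in 14 bits: 00001100100011
Invert: 11110011011100
Add 1:  11110011011101 = 15581
(Check: 2^14 - 803 = 16384 - 803 = 15581.)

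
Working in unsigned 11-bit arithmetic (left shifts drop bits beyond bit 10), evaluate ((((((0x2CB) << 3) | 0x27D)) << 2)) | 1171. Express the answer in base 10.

1527

0x2CB = 01011001011
→ << 3 (mod 2^11) → 11001011000 = 1624
0x27D = 01001111101
→ | → 11001111101 = 1661
→ << 2 (mod 2^11) → 00111110100 = 500
1171 = 10010010011
→ | → 10111110111 = 1527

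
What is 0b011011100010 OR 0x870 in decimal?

a = 011011100010
0x870 = 100001110000
 OR → 111011110010 = 3826

3826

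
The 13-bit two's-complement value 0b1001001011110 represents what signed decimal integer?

pattern = 1001001011110 (MSB is 1 ⇒ negative)
Invert: 0110110100001, add 1 → 0110110100010 = 3490, so the value is -3490.
(Equivalently: 4702 - 2^13 = 4702 - 8192 = -3490.)

-3490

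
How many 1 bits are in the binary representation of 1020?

8

1020 = 1111111100
Count the 1s: 1 + 1 + 1 + 1 + 1 + 1 + 1 + 1 = 8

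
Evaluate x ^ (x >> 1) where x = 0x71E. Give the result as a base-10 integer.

x = 11100011110 = 1822
x>>1 = 01110001111
XOR  = 10010010001 = 1169
(x ^ (x >> 1) gives the standard binary-reflected Gray code of x.)

1169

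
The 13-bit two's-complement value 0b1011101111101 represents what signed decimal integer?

-2179

pattern = 1011101111101 (MSB is 1 ⇒ negative)
Invert: 0100010000010, add 1 → 0100010000011 = 2179, so the value is -2179.
(Equivalently: 6013 - 2^13 = 6013 - 8192 = -2179.)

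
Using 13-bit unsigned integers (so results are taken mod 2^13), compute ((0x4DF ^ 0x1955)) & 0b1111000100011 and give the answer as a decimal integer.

0x4DF = 0010011011111
0x1955 = 1100101010101
→ ^ → 1110110001010 = 7562
0b1111000100011 = 1111000100011
→ & → 1110000000010 = 7170

7170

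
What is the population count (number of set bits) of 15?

15 = 1111
Count the 1s: 1 + 1 + 1 + 1 = 4

4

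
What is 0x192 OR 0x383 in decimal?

0x192 = 0110010010
0x383 = 1110000011
 OR → 1110010011 = 915

915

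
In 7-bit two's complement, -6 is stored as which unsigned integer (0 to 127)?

6 in 7 bits: 0000110
Invert: 1111001
Add 1:  1111010 = 122
(Check: 2^7 - 6 = 128 - 6 = 122.)

122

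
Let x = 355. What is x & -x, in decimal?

1

x = 101100011 = 355
-x (two's complement) = …010011101
AND   = 000000001 = 1
(x & -x isolates the lowest set bit of x.)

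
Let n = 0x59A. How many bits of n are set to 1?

6

0x59A = 10110011010
Count the 1s: 1 + 1 + 1 + 1 + 1 + 1 = 6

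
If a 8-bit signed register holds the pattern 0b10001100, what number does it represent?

pattern = 10001100 (MSB is 1 ⇒ negative)
Invert: 01110011, add 1 → 01110100 = 116, so the value is -116.
(Equivalently: 140 - 2^8 = 140 - 256 = -116.)

-116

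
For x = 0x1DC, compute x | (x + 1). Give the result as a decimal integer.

477

x = 111011100 = 476
x + 1 = 111011101
OR    = 111011101 = 477
(x | (x + 1) sets the lowest cleared bit.)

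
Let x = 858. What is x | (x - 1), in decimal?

859

x = 1101011010 = 858
x - 1 = 1101011001
OR    = 1101011011 = 859
(x | (x - 1) sets all bits below the lowest set bit.)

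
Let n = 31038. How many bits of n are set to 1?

10

31038 = 111100100111110
Count the 1s: 1 + 1 + 1 + 1 + 1 + 1 + 1 + 1 + 1 + 1 = 10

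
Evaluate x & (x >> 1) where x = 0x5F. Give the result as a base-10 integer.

x = 1011111 = 95
x>>1 = 0101111
AND  = 0001111 = 15
(x & (x >> 1) has a 1 wherever x has two consecutive 1 bits.)

15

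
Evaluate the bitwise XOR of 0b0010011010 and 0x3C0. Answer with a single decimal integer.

a = 0010011010
0x3C0 = 1111000000
XOR → 1101011010 = 858

858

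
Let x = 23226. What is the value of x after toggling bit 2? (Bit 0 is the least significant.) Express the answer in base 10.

x = 101101010111010
bit 2 is currently 0; toggle it via x ^ (1 << 2) = x ^ 4
→ 101101010111110 = 23230

23230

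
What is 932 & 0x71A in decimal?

932 = 01110100100
0x71A = 11100011010
AND → 01100000000 = 768

768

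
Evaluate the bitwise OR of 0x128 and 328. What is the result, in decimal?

0x128 = 100101000
328 = 101001000
 OR → 101101000 = 360

360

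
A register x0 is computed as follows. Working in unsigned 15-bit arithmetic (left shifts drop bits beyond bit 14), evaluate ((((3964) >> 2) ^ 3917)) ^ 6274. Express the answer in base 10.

5136

3964 = 000111101111100
→ >> 2 → 000001111011111 = 991
3917 = 000111101001101
→ ^ → 000110010010010 = 3218
6274 = 001100010000010
→ ^ → 001010000010000 = 5136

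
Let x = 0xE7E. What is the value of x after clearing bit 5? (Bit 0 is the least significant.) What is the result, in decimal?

3678

x = 0111001111110
bit 5 is currently 1; clear it via x & ~(1 << 5) = x & ~32
→ 0111001011110 = 3678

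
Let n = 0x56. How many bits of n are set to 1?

4

0x56 = 1010110
Count the 1s: 1 + 1 + 1 + 1 = 4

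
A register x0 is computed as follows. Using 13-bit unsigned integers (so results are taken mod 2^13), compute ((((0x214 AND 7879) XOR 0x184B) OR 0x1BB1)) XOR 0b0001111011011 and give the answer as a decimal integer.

0x214 = 0001000010100
7879 = 1111011000111
→ AND → 0001000000100 = 516
0x184B = 1100001001011
→ XOR → 1101001001111 = 6735
0x1BB1 = 1101110110001
→ OR → 1101111111111 = 7167
0b0001111011011 = 0001111011011
→ XOR → 1100000100100 = 6180

6180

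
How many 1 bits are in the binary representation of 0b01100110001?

5

n = 1100110001
Count the 1s: 1 + 1 + 1 + 1 + 1 = 5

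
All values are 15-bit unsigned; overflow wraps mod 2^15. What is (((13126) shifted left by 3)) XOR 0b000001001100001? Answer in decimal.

6225

13126 = 011001101000110
→ shifted left by 3 (mod 2^15) → 001101000110000 = 6704
0b000001001100001 = 000001001100001
→ XOR → 001100001010001 = 6225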